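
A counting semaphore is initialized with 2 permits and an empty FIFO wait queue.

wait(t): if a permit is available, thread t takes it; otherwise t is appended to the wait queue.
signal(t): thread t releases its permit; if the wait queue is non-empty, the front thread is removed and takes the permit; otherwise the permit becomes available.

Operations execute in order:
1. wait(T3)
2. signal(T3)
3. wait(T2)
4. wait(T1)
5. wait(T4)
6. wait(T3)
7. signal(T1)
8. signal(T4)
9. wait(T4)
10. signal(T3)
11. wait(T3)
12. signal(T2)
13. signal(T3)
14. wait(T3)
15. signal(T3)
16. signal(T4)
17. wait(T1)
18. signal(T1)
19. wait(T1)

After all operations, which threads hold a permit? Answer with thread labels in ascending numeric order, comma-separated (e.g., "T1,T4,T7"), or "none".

Answer: T1

Derivation:
Step 1: wait(T3) -> count=1 queue=[] holders={T3}
Step 2: signal(T3) -> count=2 queue=[] holders={none}
Step 3: wait(T2) -> count=1 queue=[] holders={T2}
Step 4: wait(T1) -> count=0 queue=[] holders={T1,T2}
Step 5: wait(T4) -> count=0 queue=[T4] holders={T1,T2}
Step 6: wait(T3) -> count=0 queue=[T4,T3] holders={T1,T2}
Step 7: signal(T1) -> count=0 queue=[T3] holders={T2,T4}
Step 8: signal(T4) -> count=0 queue=[] holders={T2,T3}
Step 9: wait(T4) -> count=0 queue=[T4] holders={T2,T3}
Step 10: signal(T3) -> count=0 queue=[] holders={T2,T4}
Step 11: wait(T3) -> count=0 queue=[T3] holders={T2,T4}
Step 12: signal(T2) -> count=0 queue=[] holders={T3,T4}
Step 13: signal(T3) -> count=1 queue=[] holders={T4}
Step 14: wait(T3) -> count=0 queue=[] holders={T3,T4}
Step 15: signal(T3) -> count=1 queue=[] holders={T4}
Step 16: signal(T4) -> count=2 queue=[] holders={none}
Step 17: wait(T1) -> count=1 queue=[] holders={T1}
Step 18: signal(T1) -> count=2 queue=[] holders={none}
Step 19: wait(T1) -> count=1 queue=[] holders={T1}
Final holders: T1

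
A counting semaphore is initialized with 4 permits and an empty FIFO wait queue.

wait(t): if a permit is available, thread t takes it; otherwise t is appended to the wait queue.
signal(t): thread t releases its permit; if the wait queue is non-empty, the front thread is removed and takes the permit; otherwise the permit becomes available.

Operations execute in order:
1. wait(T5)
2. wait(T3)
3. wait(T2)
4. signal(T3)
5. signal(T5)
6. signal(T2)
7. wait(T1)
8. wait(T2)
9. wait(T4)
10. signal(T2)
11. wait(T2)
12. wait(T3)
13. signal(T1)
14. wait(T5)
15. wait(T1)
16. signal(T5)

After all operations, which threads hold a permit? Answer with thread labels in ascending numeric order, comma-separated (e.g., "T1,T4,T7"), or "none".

Answer: T1,T2,T3,T4

Derivation:
Step 1: wait(T5) -> count=3 queue=[] holders={T5}
Step 2: wait(T3) -> count=2 queue=[] holders={T3,T5}
Step 3: wait(T2) -> count=1 queue=[] holders={T2,T3,T5}
Step 4: signal(T3) -> count=2 queue=[] holders={T2,T5}
Step 5: signal(T5) -> count=3 queue=[] holders={T2}
Step 6: signal(T2) -> count=4 queue=[] holders={none}
Step 7: wait(T1) -> count=3 queue=[] holders={T1}
Step 8: wait(T2) -> count=2 queue=[] holders={T1,T2}
Step 9: wait(T4) -> count=1 queue=[] holders={T1,T2,T4}
Step 10: signal(T2) -> count=2 queue=[] holders={T1,T4}
Step 11: wait(T2) -> count=1 queue=[] holders={T1,T2,T4}
Step 12: wait(T3) -> count=0 queue=[] holders={T1,T2,T3,T4}
Step 13: signal(T1) -> count=1 queue=[] holders={T2,T3,T4}
Step 14: wait(T5) -> count=0 queue=[] holders={T2,T3,T4,T5}
Step 15: wait(T1) -> count=0 queue=[T1] holders={T2,T3,T4,T5}
Step 16: signal(T5) -> count=0 queue=[] holders={T1,T2,T3,T4}
Final holders: T1,T2,T3,T4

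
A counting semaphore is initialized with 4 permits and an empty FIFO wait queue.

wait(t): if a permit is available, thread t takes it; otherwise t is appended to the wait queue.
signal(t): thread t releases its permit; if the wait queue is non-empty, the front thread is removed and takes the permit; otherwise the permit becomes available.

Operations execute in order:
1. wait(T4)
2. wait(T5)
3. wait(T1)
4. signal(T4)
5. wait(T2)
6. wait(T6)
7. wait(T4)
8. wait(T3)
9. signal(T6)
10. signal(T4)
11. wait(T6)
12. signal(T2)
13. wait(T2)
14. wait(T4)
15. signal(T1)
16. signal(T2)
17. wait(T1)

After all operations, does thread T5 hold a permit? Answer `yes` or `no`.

Answer: yes

Derivation:
Step 1: wait(T4) -> count=3 queue=[] holders={T4}
Step 2: wait(T5) -> count=2 queue=[] holders={T4,T5}
Step 3: wait(T1) -> count=1 queue=[] holders={T1,T4,T5}
Step 4: signal(T4) -> count=2 queue=[] holders={T1,T5}
Step 5: wait(T2) -> count=1 queue=[] holders={T1,T2,T5}
Step 6: wait(T6) -> count=0 queue=[] holders={T1,T2,T5,T6}
Step 7: wait(T4) -> count=0 queue=[T4] holders={T1,T2,T5,T6}
Step 8: wait(T3) -> count=0 queue=[T4,T3] holders={T1,T2,T5,T6}
Step 9: signal(T6) -> count=0 queue=[T3] holders={T1,T2,T4,T5}
Step 10: signal(T4) -> count=0 queue=[] holders={T1,T2,T3,T5}
Step 11: wait(T6) -> count=0 queue=[T6] holders={T1,T2,T3,T5}
Step 12: signal(T2) -> count=0 queue=[] holders={T1,T3,T5,T6}
Step 13: wait(T2) -> count=0 queue=[T2] holders={T1,T3,T5,T6}
Step 14: wait(T4) -> count=0 queue=[T2,T4] holders={T1,T3,T5,T6}
Step 15: signal(T1) -> count=0 queue=[T4] holders={T2,T3,T5,T6}
Step 16: signal(T2) -> count=0 queue=[] holders={T3,T4,T5,T6}
Step 17: wait(T1) -> count=0 queue=[T1] holders={T3,T4,T5,T6}
Final holders: {T3,T4,T5,T6} -> T5 in holders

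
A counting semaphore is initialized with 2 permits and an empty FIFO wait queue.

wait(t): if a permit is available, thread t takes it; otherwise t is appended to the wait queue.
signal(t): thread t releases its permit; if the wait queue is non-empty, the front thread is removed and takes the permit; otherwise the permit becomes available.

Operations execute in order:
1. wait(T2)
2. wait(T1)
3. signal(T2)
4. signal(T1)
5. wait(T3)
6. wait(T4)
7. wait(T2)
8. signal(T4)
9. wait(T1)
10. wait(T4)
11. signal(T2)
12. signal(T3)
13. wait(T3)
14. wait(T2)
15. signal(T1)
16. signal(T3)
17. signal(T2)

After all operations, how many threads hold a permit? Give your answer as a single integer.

Step 1: wait(T2) -> count=1 queue=[] holders={T2}
Step 2: wait(T1) -> count=0 queue=[] holders={T1,T2}
Step 3: signal(T2) -> count=1 queue=[] holders={T1}
Step 4: signal(T1) -> count=2 queue=[] holders={none}
Step 5: wait(T3) -> count=1 queue=[] holders={T3}
Step 6: wait(T4) -> count=0 queue=[] holders={T3,T4}
Step 7: wait(T2) -> count=0 queue=[T2] holders={T3,T4}
Step 8: signal(T4) -> count=0 queue=[] holders={T2,T3}
Step 9: wait(T1) -> count=0 queue=[T1] holders={T2,T3}
Step 10: wait(T4) -> count=0 queue=[T1,T4] holders={T2,T3}
Step 11: signal(T2) -> count=0 queue=[T4] holders={T1,T3}
Step 12: signal(T3) -> count=0 queue=[] holders={T1,T4}
Step 13: wait(T3) -> count=0 queue=[T3] holders={T1,T4}
Step 14: wait(T2) -> count=0 queue=[T3,T2] holders={T1,T4}
Step 15: signal(T1) -> count=0 queue=[T2] holders={T3,T4}
Step 16: signal(T3) -> count=0 queue=[] holders={T2,T4}
Step 17: signal(T2) -> count=1 queue=[] holders={T4}
Final holders: {T4} -> 1 thread(s)

Answer: 1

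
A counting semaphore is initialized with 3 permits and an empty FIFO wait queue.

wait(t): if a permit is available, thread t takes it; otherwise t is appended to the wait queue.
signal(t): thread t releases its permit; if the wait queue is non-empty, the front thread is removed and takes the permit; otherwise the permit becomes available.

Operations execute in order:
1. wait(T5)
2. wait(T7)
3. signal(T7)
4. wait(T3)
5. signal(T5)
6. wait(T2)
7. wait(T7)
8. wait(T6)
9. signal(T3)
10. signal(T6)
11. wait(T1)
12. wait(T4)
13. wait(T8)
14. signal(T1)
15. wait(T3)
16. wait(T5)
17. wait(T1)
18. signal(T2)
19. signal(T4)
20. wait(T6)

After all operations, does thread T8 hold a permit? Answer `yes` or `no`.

Step 1: wait(T5) -> count=2 queue=[] holders={T5}
Step 2: wait(T7) -> count=1 queue=[] holders={T5,T7}
Step 3: signal(T7) -> count=2 queue=[] holders={T5}
Step 4: wait(T3) -> count=1 queue=[] holders={T3,T5}
Step 5: signal(T5) -> count=2 queue=[] holders={T3}
Step 6: wait(T2) -> count=1 queue=[] holders={T2,T3}
Step 7: wait(T7) -> count=0 queue=[] holders={T2,T3,T7}
Step 8: wait(T6) -> count=0 queue=[T6] holders={T2,T3,T7}
Step 9: signal(T3) -> count=0 queue=[] holders={T2,T6,T7}
Step 10: signal(T6) -> count=1 queue=[] holders={T2,T7}
Step 11: wait(T1) -> count=0 queue=[] holders={T1,T2,T7}
Step 12: wait(T4) -> count=0 queue=[T4] holders={T1,T2,T7}
Step 13: wait(T8) -> count=0 queue=[T4,T8] holders={T1,T2,T7}
Step 14: signal(T1) -> count=0 queue=[T8] holders={T2,T4,T7}
Step 15: wait(T3) -> count=0 queue=[T8,T3] holders={T2,T4,T7}
Step 16: wait(T5) -> count=0 queue=[T8,T3,T5] holders={T2,T4,T7}
Step 17: wait(T1) -> count=0 queue=[T8,T3,T5,T1] holders={T2,T4,T7}
Step 18: signal(T2) -> count=0 queue=[T3,T5,T1] holders={T4,T7,T8}
Step 19: signal(T4) -> count=0 queue=[T5,T1] holders={T3,T7,T8}
Step 20: wait(T6) -> count=0 queue=[T5,T1,T6] holders={T3,T7,T8}
Final holders: {T3,T7,T8} -> T8 in holders

Answer: yes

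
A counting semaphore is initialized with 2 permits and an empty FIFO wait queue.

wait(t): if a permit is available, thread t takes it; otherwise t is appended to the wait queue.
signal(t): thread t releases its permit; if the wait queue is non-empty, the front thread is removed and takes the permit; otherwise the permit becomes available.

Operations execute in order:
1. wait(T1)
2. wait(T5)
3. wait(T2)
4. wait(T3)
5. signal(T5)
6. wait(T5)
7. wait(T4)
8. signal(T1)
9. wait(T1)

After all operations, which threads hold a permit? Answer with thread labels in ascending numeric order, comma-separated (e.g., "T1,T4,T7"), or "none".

Answer: T2,T3

Derivation:
Step 1: wait(T1) -> count=1 queue=[] holders={T1}
Step 2: wait(T5) -> count=0 queue=[] holders={T1,T5}
Step 3: wait(T2) -> count=0 queue=[T2] holders={T1,T5}
Step 4: wait(T3) -> count=0 queue=[T2,T3] holders={T1,T5}
Step 5: signal(T5) -> count=0 queue=[T3] holders={T1,T2}
Step 6: wait(T5) -> count=0 queue=[T3,T5] holders={T1,T2}
Step 7: wait(T4) -> count=0 queue=[T3,T5,T4] holders={T1,T2}
Step 8: signal(T1) -> count=0 queue=[T5,T4] holders={T2,T3}
Step 9: wait(T1) -> count=0 queue=[T5,T4,T1] holders={T2,T3}
Final holders: T2,T3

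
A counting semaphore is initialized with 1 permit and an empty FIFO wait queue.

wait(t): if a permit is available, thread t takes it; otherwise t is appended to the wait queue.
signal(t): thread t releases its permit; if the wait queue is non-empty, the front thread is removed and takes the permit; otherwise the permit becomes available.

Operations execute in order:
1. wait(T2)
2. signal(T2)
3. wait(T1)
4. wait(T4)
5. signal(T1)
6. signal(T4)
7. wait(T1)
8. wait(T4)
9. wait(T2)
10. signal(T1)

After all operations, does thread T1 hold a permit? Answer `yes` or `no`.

Answer: no

Derivation:
Step 1: wait(T2) -> count=0 queue=[] holders={T2}
Step 2: signal(T2) -> count=1 queue=[] holders={none}
Step 3: wait(T1) -> count=0 queue=[] holders={T1}
Step 4: wait(T4) -> count=0 queue=[T4] holders={T1}
Step 5: signal(T1) -> count=0 queue=[] holders={T4}
Step 6: signal(T4) -> count=1 queue=[] holders={none}
Step 7: wait(T1) -> count=0 queue=[] holders={T1}
Step 8: wait(T4) -> count=0 queue=[T4] holders={T1}
Step 9: wait(T2) -> count=0 queue=[T4,T2] holders={T1}
Step 10: signal(T1) -> count=0 queue=[T2] holders={T4}
Final holders: {T4} -> T1 not in holders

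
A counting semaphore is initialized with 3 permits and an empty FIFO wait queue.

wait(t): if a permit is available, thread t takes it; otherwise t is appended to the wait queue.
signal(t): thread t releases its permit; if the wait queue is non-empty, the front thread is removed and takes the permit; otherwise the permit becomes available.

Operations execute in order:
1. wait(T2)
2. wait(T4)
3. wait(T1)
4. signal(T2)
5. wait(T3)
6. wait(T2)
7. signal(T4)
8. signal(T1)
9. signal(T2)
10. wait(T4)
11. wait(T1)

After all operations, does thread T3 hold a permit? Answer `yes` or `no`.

Step 1: wait(T2) -> count=2 queue=[] holders={T2}
Step 2: wait(T4) -> count=1 queue=[] holders={T2,T4}
Step 3: wait(T1) -> count=0 queue=[] holders={T1,T2,T4}
Step 4: signal(T2) -> count=1 queue=[] holders={T1,T4}
Step 5: wait(T3) -> count=0 queue=[] holders={T1,T3,T4}
Step 6: wait(T2) -> count=0 queue=[T2] holders={T1,T3,T4}
Step 7: signal(T4) -> count=0 queue=[] holders={T1,T2,T3}
Step 8: signal(T1) -> count=1 queue=[] holders={T2,T3}
Step 9: signal(T2) -> count=2 queue=[] holders={T3}
Step 10: wait(T4) -> count=1 queue=[] holders={T3,T4}
Step 11: wait(T1) -> count=0 queue=[] holders={T1,T3,T4}
Final holders: {T1,T3,T4} -> T3 in holders

Answer: yes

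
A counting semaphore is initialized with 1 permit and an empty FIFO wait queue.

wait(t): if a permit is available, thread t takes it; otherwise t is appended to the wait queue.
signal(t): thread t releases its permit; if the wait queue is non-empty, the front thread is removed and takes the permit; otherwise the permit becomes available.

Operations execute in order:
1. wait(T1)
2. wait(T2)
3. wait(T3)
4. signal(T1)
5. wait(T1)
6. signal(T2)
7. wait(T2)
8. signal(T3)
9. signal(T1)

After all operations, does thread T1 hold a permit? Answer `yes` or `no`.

Step 1: wait(T1) -> count=0 queue=[] holders={T1}
Step 2: wait(T2) -> count=0 queue=[T2] holders={T1}
Step 3: wait(T3) -> count=0 queue=[T2,T3] holders={T1}
Step 4: signal(T1) -> count=0 queue=[T3] holders={T2}
Step 5: wait(T1) -> count=0 queue=[T3,T1] holders={T2}
Step 6: signal(T2) -> count=0 queue=[T1] holders={T3}
Step 7: wait(T2) -> count=0 queue=[T1,T2] holders={T3}
Step 8: signal(T3) -> count=0 queue=[T2] holders={T1}
Step 9: signal(T1) -> count=0 queue=[] holders={T2}
Final holders: {T2} -> T1 not in holders

Answer: no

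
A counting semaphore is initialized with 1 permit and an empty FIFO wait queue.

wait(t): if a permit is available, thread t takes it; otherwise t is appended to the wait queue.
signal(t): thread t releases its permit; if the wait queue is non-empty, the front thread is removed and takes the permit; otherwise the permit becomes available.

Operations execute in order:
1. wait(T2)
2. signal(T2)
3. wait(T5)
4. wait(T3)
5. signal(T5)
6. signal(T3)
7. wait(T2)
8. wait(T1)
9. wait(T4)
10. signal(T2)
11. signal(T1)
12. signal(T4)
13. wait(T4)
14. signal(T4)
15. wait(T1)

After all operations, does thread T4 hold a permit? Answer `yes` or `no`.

Answer: no

Derivation:
Step 1: wait(T2) -> count=0 queue=[] holders={T2}
Step 2: signal(T2) -> count=1 queue=[] holders={none}
Step 3: wait(T5) -> count=0 queue=[] holders={T5}
Step 4: wait(T3) -> count=0 queue=[T3] holders={T5}
Step 5: signal(T5) -> count=0 queue=[] holders={T3}
Step 6: signal(T3) -> count=1 queue=[] holders={none}
Step 7: wait(T2) -> count=0 queue=[] holders={T2}
Step 8: wait(T1) -> count=0 queue=[T1] holders={T2}
Step 9: wait(T4) -> count=0 queue=[T1,T4] holders={T2}
Step 10: signal(T2) -> count=0 queue=[T4] holders={T1}
Step 11: signal(T1) -> count=0 queue=[] holders={T4}
Step 12: signal(T4) -> count=1 queue=[] holders={none}
Step 13: wait(T4) -> count=0 queue=[] holders={T4}
Step 14: signal(T4) -> count=1 queue=[] holders={none}
Step 15: wait(T1) -> count=0 queue=[] holders={T1}
Final holders: {T1} -> T4 not in holders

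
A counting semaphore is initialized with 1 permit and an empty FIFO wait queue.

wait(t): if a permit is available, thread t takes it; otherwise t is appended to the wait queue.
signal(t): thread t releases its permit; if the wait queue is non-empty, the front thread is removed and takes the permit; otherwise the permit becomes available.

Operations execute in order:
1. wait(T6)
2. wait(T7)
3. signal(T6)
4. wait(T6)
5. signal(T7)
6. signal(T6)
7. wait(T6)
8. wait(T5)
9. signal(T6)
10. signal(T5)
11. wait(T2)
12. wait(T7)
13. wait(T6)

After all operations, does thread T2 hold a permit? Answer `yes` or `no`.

Answer: yes

Derivation:
Step 1: wait(T6) -> count=0 queue=[] holders={T6}
Step 2: wait(T7) -> count=0 queue=[T7] holders={T6}
Step 3: signal(T6) -> count=0 queue=[] holders={T7}
Step 4: wait(T6) -> count=0 queue=[T6] holders={T7}
Step 5: signal(T7) -> count=0 queue=[] holders={T6}
Step 6: signal(T6) -> count=1 queue=[] holders={none}
Step 7: wait(T6) -> count=0 queue=[] holders={T6}
Step 8: wait(T5) -> count=0 queue=[T5] holders={T6}
Step 9: signal(T6) -> count=0 queue=[] holders={T5}
Step 10: signal(T5) -> count=1 queue=[] holders={none}
Step 11: wait(T2) -> count=0 queue=[] holders={T2}
Step 12: wait(T7) -> count=0 queue=[T7] holders={T2}
Step 13: wait(T6) -> count=0 queue=[T7,T6] holders={T2}
Final holders: {T2} -> T2 in holders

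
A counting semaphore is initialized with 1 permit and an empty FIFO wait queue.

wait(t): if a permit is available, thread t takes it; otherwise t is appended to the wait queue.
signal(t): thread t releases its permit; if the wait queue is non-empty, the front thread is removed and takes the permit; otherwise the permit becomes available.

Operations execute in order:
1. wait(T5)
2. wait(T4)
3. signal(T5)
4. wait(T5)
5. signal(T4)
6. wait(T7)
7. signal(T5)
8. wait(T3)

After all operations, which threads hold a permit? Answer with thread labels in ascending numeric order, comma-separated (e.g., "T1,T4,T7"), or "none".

Answer: T7

Derivation:
Step 1: wait(T5) -> count=0 queue=[] holders={T5}
Step 2: wait(T4) -> count=0 queue=[T4] holders={T5}
Step 3: signal(T5) -> count=0 queue=[] holders={T4}
Step 4: wait(T5) -> count=0 queue=[T5] holders={T4}
Step 5: signal(T4) -> count=0 queue=[] holders={T5}
Step 6: wait(T7) -> count=0 queue=[T7] holders={T5}
Step 7: signal(T5) -> count=0 queue=[] holders={T7}
Step 8: wait(T3) -> count=0 queue=[T3] holders={T7}
Final holders: T7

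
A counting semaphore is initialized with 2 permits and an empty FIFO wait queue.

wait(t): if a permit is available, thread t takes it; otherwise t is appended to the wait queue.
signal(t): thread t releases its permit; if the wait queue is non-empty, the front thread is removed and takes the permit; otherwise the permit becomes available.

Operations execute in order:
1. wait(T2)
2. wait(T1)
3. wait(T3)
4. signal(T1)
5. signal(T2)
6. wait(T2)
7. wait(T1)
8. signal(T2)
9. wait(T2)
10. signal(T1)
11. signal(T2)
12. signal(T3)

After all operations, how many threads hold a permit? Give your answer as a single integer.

Answer: 0

Derivation:
Step 1: wait(T2) -> count=1 queue=[] holders={T2}
Step 2: wait(T1) -> count=0 queue=[] holders={T1,T2}
Step 3: wait(T3) -> count=0 queue=[T3] holders={T1,T2}
Step 4: signal(T1) -> count=0 queue=[] holders={T2,T3}
Step 5: signal(T2) -> count=1 queue=[] holders={T3}
Step 6: wait(T2) -> count=0 queue=[] holders={T2,T3}
Step 7: wait(T1) -> count=0 queue=[T1] holders={T2,T3}
Step 8: signal(T2) -> count=0 queue=[] holders={T1,T3}
Step 9: wait(T2) -> count=0 queue=[T2] holders={T1,T3}
Step 10: signal(T1) -> count=0 queue=[] holders={T2,T3}
Step 11: signal(T2) -> count=1 queue=[] holders={T3}
Step 12: signal(T3) -> count=2 queue=[] holders={none}
Final holders: {none} -> 0 thread(s)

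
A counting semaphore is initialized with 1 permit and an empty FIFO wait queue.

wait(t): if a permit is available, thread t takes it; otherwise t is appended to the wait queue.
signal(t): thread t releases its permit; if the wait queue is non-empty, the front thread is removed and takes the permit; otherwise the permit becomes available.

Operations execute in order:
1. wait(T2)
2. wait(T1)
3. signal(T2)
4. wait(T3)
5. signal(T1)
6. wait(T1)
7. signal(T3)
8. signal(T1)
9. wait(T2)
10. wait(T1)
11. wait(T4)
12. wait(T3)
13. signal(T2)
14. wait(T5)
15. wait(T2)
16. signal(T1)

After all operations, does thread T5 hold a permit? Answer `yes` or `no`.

Step 1: wait(T2) -> count=0 queue=[] holders={T2}
Step 2: wait(T1) -> count=0 queue=[T1] holders={T2}
Step 3: signal(T2) -> count=0 queue=[] holders={T1}
Step 4: wait(T3) -> count=0 queue=[T3] holders={T1}
Step 5: signal(T1) -> count=0 queue=[] holders={T3}
Step 6: wait(T1) -> count=0 queue=[T1] holders={T3}
Step 7: signal(T3) -> count=0 queue=[] holders={T1}
Step 8: signal(T1) -> count=1 queue=[] holders={none}
Step 9: wait(T2) -> count=0 queue=[] holders={T2}
Step 10: wait(T1) -> count=0 queue=[T1] holders={T2}
Step 11: wait(T4) -> count=0 queue=[T1,T4] holders={T2}
Step 12: wait(T3) -> count=0 queue=[T1,T4,T3] holders={T2}
Step 13: signal(T2) -> count=0 queue=[T4,T3] holders={T1}
Step 14: wait(T5) -> count=0 queue=[T4,T3,T5] holders={T1}
Step 15: wait(T2) -> count=0 queue=[T4,T3,T5,T2] holders={T1}
Step 16: signal(T1) -> count=0 queue=[T3,T5,T2] holders={T4}
Final holders: {T4} -> T5 not in holders

Answer: no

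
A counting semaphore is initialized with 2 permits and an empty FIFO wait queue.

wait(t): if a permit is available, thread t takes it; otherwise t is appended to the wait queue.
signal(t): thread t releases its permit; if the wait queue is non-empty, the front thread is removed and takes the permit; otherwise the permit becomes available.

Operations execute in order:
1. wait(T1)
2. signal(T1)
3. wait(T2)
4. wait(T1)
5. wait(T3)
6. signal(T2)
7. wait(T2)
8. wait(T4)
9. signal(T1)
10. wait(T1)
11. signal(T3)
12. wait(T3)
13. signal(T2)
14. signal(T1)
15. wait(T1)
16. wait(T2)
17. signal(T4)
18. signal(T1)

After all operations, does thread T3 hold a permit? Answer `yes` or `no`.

Step 1: wait(T1) -> count=1 queue=[] holders={T1}
Step 2: signal(T1) -> count=2 queue=[] holders={none}
Step 3: wait(T2) -> count=1 queue=[] holders={T2}
Step 4: wait(T1) -> count=0 queue=[] holders={T1,T2}
Step 5: wait(T3) -> count=0 queue=[T3] holders={T1,T2}
Step 6: signal(T2) -> count=0 queue=[] holders={T1,T3}
Step 7: wait(T2) -> count=0 queue=[T2] holders={T1,T3}
Step 8: wait(T4) -> count=0 queue=[T2,T4] holders={T1,T3}
Step 9: signal(T1) -> count=0 queue=[T4] holders={T2,T3}
Step 10: wait(T1) -> count=0 queue=[T4,T1] holders={T2,T3}
Step 11: signal(T3) -> count=0 queue=[T1] holders={T2,T4}
Step 12: wait(T3) -> count=0 queue=[T1,T3] holders={T2,T4}
Step 13: signal(T2) -> count=0 queue=[T3] holders={T1,T4}
Step 14: signal(T1) -> count=0 queue=[] holders={T3,T4}
Step 15: wait(T1) -> count=0 queue=[T1] holders={T3,T4}
Step 16: wait(T2) -> count=0 queue=[T1,T2] holders={T3,T4}
Step 17: signal(T4) -> count=0 queue=[T2] holders={T1,T3}
Step 18: signal(T1) -> count=0 queue=[] holders={T2,T3}
Final holders: {T2,T3} -> T3 in holders

Answer: yes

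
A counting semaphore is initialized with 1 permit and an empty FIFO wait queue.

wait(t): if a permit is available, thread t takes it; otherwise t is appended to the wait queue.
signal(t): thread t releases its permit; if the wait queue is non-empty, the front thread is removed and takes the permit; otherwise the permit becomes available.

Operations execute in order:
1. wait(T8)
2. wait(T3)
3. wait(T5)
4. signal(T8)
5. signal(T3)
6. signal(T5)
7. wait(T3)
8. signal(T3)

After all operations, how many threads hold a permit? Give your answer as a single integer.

Answer: 0

Derivation:
Step 1: wait(T8) -> count=0 queue=[] holders={T8}
Step 2: wait(T3) -> count=0 queue=[T3] holders={T8}
Step 3: wait(T5) -> count=0 queue=[T3,T5] holders={T8}
Step 4: signal(T8) -> count=0 queue=[T5] holders={T3}
Step 5: signal(T3) -> count=0 queue=[] holders={T5}
Step 6: signal(T5) -> count=1 queue=[] holders={none}
Step 7: wait(T3) -> count=0 queue=[] holders={T3}
Step 8: signal(T3) -> count=1 queue=[] holders={none}
Final holders: {none} -> 0 thread(s)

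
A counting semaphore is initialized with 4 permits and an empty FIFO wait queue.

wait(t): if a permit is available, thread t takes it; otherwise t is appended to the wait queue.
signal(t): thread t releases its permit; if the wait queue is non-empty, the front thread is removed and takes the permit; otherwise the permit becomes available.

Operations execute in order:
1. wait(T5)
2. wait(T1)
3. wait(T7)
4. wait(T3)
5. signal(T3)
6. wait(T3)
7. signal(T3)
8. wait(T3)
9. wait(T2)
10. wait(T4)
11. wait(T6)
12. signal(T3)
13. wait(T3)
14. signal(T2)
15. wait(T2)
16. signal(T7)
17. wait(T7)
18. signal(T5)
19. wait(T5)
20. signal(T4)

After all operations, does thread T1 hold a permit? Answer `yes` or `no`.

Answer: yes

Derivation:
Step 1: wait(T5) -> count=3 queue=[] holders={T5}
Step 2: wait(T1) -> count=2 queue=[] holders={T1,T5}
Step 3: wait(T7) -> count=1 queue=[] holders={T1,T5,T7}
Step 4: wait(T3) -> count=0 queue=[] holders={T1,T3,T5,T7}
Step 5: signal(T3) -> count=1 queue=[] holders={T1,T5,T7}
Step 6: wait(T3) -> count=0 queue=[] holders={T1,T3,T5,T7}
Step 7: signal(T3) -> count=1 queue=[] holders={T1,T5,T7}
Step 8: wait(T3) -> count=0 queue=[] holders={T1,T3,T5,T7}
Step 9: wait(T2) -> count=0 queue=[T2] holders={T1,T3,T5,T7}
Step 10: wait(T4) -> count=0 queue=[T2,T4] holders={T1,T3,T5,T7}
Step 11: wait(T6) -> count=0 queue=[T2,T4,T6] holders={T1,T3,T5,T7}
Step 12: signal(T3) -> count=0 queue=[T4,T6] holders={T1,T2,T5,T7}
Step 13: wait(T3) -> count=0 queue=[T4,T6,T3] holders={T1,T2,T5,T7}
Step 14: signal(T2) -> count=0 queue=[T6,T3] holders={T1,T4,T5,T7}
Step 15: wait(T2) -> count=0 queue=[T6,T3,T2] holders={T1,T4,T5,T7}
Step 16: signal(T7) -> count=0 queue=[T3,T2] holders={T1,T4,T5,T6}
Step 17: wait(T7) -> count=0 queue=[T3,T2,T7] holders={T1,T4,T5,T6}
Step 18: signal(T5) -> count=0 queue=[T2,T7] holders={T1,T3,T4,T6}
Step 19: wait(T5) -> count=0 queue=[T2,T7,T5] holders={T1,T3,T4,T6}
Step 20: signal(T4) -> count=0 queue=[T7,T5] holders={T1,T2,T3,T6}
Final holders: {T1,T2,T3,T6} -> T1 in holders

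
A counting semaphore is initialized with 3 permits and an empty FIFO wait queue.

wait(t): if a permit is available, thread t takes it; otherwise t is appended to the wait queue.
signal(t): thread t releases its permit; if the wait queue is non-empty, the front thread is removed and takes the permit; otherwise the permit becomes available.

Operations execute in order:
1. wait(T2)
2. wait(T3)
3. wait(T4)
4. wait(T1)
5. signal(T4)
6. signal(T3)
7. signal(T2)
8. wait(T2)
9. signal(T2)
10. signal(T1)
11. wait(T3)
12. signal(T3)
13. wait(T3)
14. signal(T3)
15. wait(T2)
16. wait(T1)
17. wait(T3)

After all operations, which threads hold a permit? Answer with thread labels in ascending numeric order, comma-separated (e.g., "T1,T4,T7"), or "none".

Answer: T1,T2,T3

Derivation:
Step 1: wait(T2) -> count=2 queue=[] holders={T2}
Step 2: wait(T3) -> count=1 queue=[] holders={T2,T3}
Step 3: wait(T4) -> count=0 queue=[] holders={T2,T3,T4}
Step 4: wait(T1) -> count=0 queue=[T1] holders={T2,T3,T4}
Step 5: signal(T4) -> count=0 queue=[] holders={T1,T2,T3}
Step 6: signal(T3) -> count=1 queue=[] holders={T1,T2}
Step 7: signal(T2) -> count=2 queue=[] holders={T1}
Step 8: wait(T2) -> count=1 queue=[] holders={T1,T2}
Step 9: signal(T2) -> count=2 queue=[] holders={T1}
Step 10: signal(T1) -> count=3 queue=[] holders={none}
Step 11: wait(T3) -> count=2 queue=[] holders={T3}
Step 12: signal(T3) -> count=3 queue=[] holders={none}
Step 13: wait(T3) -> count=2 queue=[] holders={T3}
Step 14: signal(T3) -> count=3 queue=[] holders={none}
Step 15: wait(T2) -> count=2 queue=[] holders={T2}
Step 16: wait(T1) -> count=1 queue=[] holders={T1,T2}
Step 17: wait(T3) -> count=0 queue=[] holders={T1,T2,T3}
Final holders: T1,T2,T3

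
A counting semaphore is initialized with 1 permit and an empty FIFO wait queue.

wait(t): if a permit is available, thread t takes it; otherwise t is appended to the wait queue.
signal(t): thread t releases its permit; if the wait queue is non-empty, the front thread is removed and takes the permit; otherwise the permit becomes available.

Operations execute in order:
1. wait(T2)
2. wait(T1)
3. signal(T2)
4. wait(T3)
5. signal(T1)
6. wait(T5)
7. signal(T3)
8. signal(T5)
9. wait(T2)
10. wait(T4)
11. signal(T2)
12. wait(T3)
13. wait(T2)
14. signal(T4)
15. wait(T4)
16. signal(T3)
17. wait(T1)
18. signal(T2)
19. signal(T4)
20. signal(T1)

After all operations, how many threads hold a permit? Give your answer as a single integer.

Step 1: wait(T2) -> count=0 queue=[] holders={T2}
Step 2: wait(T1) -> count=0 queue=[T1] holders={T2}
Step 3: signal(T2) -> count=0 queue=[] holders={T1}
Step 4: wait(T3) -> count=0 queue=[T3] holders={T1}
Step 5: signal(T1) -> count=0 queue=[] holders={T3}
Step 6: wait(T5) -> count=0 queue=[T5] holders={T3}
Step 7: signal(T3) -> count=0 queue=[] holders={T5}
Step 8: signal(T5) -> count=1 queue=[] holders={none}
Step 9: wait(T2) -> count=0 queue=[] holders={T2}
Step 10: wait(T4) -> count=0 queue=[T4] holders={T2}
Step 11: signal(T2) -> count=0 queue=[] holders={T4}
Step 12: wait(T3) -> count=0 queue=[T3] holders={T4}
Step 13: wait(T2) -> count=0 queue=[T3,T2] holders={T4}
Step 14: signal(T4) -> count=0 queue=[T2] holders={T3}
Step 15: wait(T4) -> count=0 queue=[T2,T4] holders={T3}
Step 16: signal(T3) -> count=0 queue=[T4] holders={T2}
Step 17: wait(T1) -> count=0 queue=[T4,T1] holders={T2}
Step 18: signal(T2) -> count=0 queue=[T1] holders={T4}
Step 19: signal(T4) -> count=0 queue=[] holders={T1}
Step 20: signal(T1) -> count=1 queue=[] holders={none}
Final holders: {none} -> 0 thread(s)

Answer: 0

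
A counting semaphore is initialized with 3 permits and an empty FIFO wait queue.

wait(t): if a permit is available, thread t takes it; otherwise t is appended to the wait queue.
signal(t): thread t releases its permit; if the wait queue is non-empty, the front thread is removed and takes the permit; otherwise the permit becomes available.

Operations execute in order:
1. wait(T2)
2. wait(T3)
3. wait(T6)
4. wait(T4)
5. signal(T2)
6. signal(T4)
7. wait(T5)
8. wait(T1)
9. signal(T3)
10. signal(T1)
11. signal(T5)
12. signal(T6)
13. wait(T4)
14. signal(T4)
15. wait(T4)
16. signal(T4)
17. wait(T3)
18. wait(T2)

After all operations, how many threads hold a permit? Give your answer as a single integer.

Step 1: wait(T2) -> count=2 queue=[] holders={T2}
Step 2: wait(T3) -> count=1 queue=[] holders={T2,T3}
Step 3: wait(T6) -> count=0 queue=[] holders={T2,T3,T6}
Step 4: wait(T4) -> count=0 queue=[T4] holders={T2,T3,T6}
Step 5: signal(T2) -> count=0 queue=[] holders={T3,T4,T6}
Step 6: signal(T4) -> count=1 queue=[] holders={T3,T6}
Step 7: wait(T5) -> count=0 queue=[] holders={T3,T5,T6}
Step 8: wait(T1) -> count=0 queue=[T1] holders={T3,T5,T6}
Step 9: signal(T3) -> count=0 queue=[] holders={T1,T5,T6}
Step 10: signal(T1) -> count=1 queue=[] holders={T5,T6}
Step 11: signal(T5) -> count=2 queue=[] holders={T6}
Step 12: signal(T6) -> count=3 queue=[] holders={none}
Step 13: wait(T4) -> count=2 queue=[] holders={T4}
Step 14: signal(T4) -> count=3 queue=[] holders={none}
Step 15: wait(T4) -> count=2 queue=[] holders={T4}
Step 16: signal(T4) -> count=3 queue=[] holders={none}
Step 17: wait(T3) -> count=2 queue=[] holders={T3}
Step 18: wait(T2) -> count=1 queue=[] holders={T2,T3}
Final holders: {T2,T3} -> 2 thread(s)

Answer: 2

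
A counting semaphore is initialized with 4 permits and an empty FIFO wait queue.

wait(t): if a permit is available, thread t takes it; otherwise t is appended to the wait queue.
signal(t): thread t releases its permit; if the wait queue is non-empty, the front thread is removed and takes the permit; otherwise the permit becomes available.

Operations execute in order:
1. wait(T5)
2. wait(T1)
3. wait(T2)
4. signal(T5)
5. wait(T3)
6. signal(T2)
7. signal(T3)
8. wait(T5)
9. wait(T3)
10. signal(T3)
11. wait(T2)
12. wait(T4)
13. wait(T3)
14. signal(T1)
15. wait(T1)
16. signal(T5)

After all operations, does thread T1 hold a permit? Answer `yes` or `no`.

Answer: yes

Derivation:
Step 1: wait(T5) -> count=3 queue=[] holders={T5}
Step 2: wait(T1) -> count=2 queue=[] holders={T1,T5}
Step 3: wait(T2) -> count=1 queue=[] holders={T1,T2,T5}
Step 4: signal(T5) -> count=2 queue=[] holders={T1,T2}
Step 5: wait(T3) -> count=1 queue=[] holders={T1,T2,T3}
Step 6: signal(T2) -> count=2 queue=[] holders={T1,T3}
Step 7: signal(T3) -> count=3 queue=[] holders={T1}
Step 8: wait(T5) -> count=2 queue=[] holders={T1,T5}
Step 9: wait(T3) -> count=1 queue=[] holders={T1,T3,T5}
Step 10: signal(T3) -> count=2 queue=[] holders={T1,T5}
Step 11: wait(T2) -> count=1 queue=[] holders={T1,T2,T5}
Step 12: wait(T4) -> count=0 queue=[] holders={T1,T2,T4,T5}
Step 13: wait(T3) -> count=0 queue=[T3] holders={T1,T2,T4,T5}
Step 14: signal(T1) -> count=0 queue=[] holders={T2,T3,T4,T5}
Step 15: wait(T1) -> count=0 queue=[T1] holders={T2,T3,T4,T5}
Step 16: signal(T5) -> count=0 queue=[] holders={T1,T2,T3,T4}
Final holders: {T1,T2,T3,T4} -> T1 in holders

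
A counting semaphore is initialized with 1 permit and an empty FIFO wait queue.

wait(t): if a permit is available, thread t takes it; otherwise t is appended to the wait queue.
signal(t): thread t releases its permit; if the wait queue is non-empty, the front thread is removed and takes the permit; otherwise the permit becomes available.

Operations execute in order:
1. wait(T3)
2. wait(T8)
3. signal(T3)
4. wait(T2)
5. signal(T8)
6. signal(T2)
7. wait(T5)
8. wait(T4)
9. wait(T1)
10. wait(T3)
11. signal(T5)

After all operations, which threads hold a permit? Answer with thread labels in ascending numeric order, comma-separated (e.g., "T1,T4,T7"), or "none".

Step 1: wait(T3) -> count=0 queue=[] holders={T3}
Step 2: wait(T8) -> count=0 queue=[T8] holders={T3}
Step 3: signal(T3) -> count=0 queue=[] holders={T8}
Step 4: wait(T2) -> count=0 queue=[T2] holders={T8}
Step 5: signal(T8) -> count=0 queue=[] holders={T2}
Step 6: signal(T2) -> count=1 queue=[] holders={none}
Step 7: wait(T5) -> count=0 queue=[] holders={T5}
Step 8: wait(T4) -> count=0 queue=[T4] holders={T5}
Step 9: wait(T1) -> count=0 queue=[T4,T1] holders={T5}
Step 10: wait(T3) -> count=0 queue=[T4,T1,T3] holders={T5}
Step 11: signal(T5) -> count=0 queue=[T1,T3] holders={T4}
Final holders: T4

Answer: T4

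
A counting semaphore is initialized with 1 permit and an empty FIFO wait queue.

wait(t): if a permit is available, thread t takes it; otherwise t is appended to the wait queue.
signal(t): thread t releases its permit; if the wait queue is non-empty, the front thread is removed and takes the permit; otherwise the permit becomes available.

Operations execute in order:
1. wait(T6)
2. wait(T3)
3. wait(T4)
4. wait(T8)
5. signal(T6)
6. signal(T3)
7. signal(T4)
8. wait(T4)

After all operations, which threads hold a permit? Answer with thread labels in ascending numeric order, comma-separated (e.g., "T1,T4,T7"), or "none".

Step 1: wait(T6) -> count=0 queue=[] holders={T6}
Step 2: wait(T3) -> count=0 queue=[T3] holders={T6}
Step 3: wait(T4) -> count=0 queue=[T3,T4] holders={T6}
Step 4: wait(T8) -> count=0 queue=[T3,T4,T8] holders={T6}
Step 5: signal(T6) -> count=0 queue=[T4,T8] holders={T3}
Step 6: signal(T3) -> count=0 queue=[T8] holders={T4}
Step 7: signal(T4) -> count=0 queue=[] holders={T8}
Step 8: wait(T4) -> count=0 queue=[T4] holders={T8}
Final holders: T8

Answer: T8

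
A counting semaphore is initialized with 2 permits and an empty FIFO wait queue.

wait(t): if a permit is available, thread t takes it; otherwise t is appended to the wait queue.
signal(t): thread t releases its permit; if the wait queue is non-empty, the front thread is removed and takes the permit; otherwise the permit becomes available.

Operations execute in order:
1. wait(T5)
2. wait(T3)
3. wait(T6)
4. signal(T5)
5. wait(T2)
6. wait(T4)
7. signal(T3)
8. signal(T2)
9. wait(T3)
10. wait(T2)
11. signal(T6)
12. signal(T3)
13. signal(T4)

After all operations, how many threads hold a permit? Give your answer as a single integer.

Answer: 1

Derivation:
Step 1: wait(T5) -> count=1 queue=[] holders={T5}
Step 2: wait(T3) -> count=0 queue=[] holders={T3,T5}
Step 3: wait(T6) -> count=0 queue=[T6] holders={T3,T5}
Step 4: signal(T5) -> count=0 queue=[] holders={T3,T6}
Step 5: wait(T2) -> count=0 queue=[T2] holders={T3,T6}
Step 6: wait(T4) -> count=0 queue=[T2,T4] holders={T3,T6}
Step 7: signal(T3) -> count=0 queue=[T4] holders={T2,T6}
Step 8: signal(T2) -> count=0 queue=[] holders={T4,T6}
Step 9: wait(T3) -> count=0 queue=[T3] holders={T4,T6}
Step 10: wait(T2) -> count=0 queue=[T3,T2] holders={T4,T6}
Step 11: signal(T6) -> count=0 queue=[T2] holders={T3,T4}
Step 12: signal(T3) -> count=0 queue=[] holders={T2,T4}
Step 13: signal(T4) -> count=1 queue=[] holders={T2}
Final holders: {T2} -> 1 thread(s)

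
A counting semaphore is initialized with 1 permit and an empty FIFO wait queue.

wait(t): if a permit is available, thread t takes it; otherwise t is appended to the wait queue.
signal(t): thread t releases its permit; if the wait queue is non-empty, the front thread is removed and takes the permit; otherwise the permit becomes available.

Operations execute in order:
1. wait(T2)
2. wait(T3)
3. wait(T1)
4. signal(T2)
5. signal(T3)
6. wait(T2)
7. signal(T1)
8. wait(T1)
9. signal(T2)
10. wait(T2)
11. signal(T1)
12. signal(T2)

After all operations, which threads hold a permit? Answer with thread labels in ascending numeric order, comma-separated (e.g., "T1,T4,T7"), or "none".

Step 1: wait(T2) -> count=0 queue=[] holders={T2}
Step 2: wait(T3) -> count=0 queue=[T3] holders={T2}
Step 3: wait(T1) -> count=0 queue=[T3,T1] holders={T2}
Step 4: signal(T2) -> count=0 queue=[T1] holders={T3}
Step 5: signal(T3) -> count=0 queue=[] holders={T1}
Step 6: wait(T2) -> count=0 queue=[T2] holders={T1}
Step 7: signal(T1) -> count=0 queue=[] holders={T2}
Step 8: wait(T1) -> count=0 queue=[T1] holders={T2}
Step 9: signal(T2) -> count=0 queue=[] holders={T1}
Step 10: wait(T2) -> count=0 queue=[T2] holders={T1}
Step 11: signal(T1) -> count=0 queue=[] holders={T2}
Step 12: signal(T2) -> count=1 queue=[] holders={none}
Final holders: none

Answer: none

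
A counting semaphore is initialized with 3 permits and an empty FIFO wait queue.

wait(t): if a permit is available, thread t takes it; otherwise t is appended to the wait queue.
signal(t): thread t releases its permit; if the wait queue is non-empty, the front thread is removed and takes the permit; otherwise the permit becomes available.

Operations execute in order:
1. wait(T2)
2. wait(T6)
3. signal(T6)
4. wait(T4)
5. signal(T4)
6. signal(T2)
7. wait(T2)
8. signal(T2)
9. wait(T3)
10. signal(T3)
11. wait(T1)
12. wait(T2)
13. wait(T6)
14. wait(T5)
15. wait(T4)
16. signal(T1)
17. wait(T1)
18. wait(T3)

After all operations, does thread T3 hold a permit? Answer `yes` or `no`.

Answer: no

Derivation:
Step 1: wait(T2) -> count=2 queue=[] holders={T2}
Step 2: wait(T6) -> count=1 queue=[] holders={T2,T6}
Step 3: signal(T6) -> count=2 queue=[] holders={T2}
Step 4: wait(T4) -> count=1 queue=[] holders={T2,T4}
Step 5: signal(T4) -> count=2 queue=[] holders={T2}
Step 6: signal(T2) -> count=3 queue=[] holders={none}
Step 7: wait(T2) -> count=2 queue=[] holders={T2}
Step 8: signal(T2) -> count=3 queue=[] holders={none}
Step 9: wait(T3) -> count=2 queue=[] holders={T3}
Step 10: signal(T3) -> count=3 queue=[] holders={none}
Step 11: wait(T1) -> count=2 queue=[] holders={T1}
Step 12: wait(T2) -> count=1 queue=[] holders={T1,T2}
Step 13: wait(T6) -> count=0 queue=[] holders={T1,T2,T6}
Step 14: wait(T5) -> count=0 queue=[T5] holders={T1,T2,T6}
Step 15: wait(T4) -> count=0 queue=[T5,T4] holders={T1,T2,T6}
Step 16: signal(T1) -> count=0 queue=[T4] holders={T2,T5,T6}
Step 17: wait(T1) -> count=0 queue=[T4,T1] holders={T2,T5,T6}
Step 18: wait(T3) -> count=0 queue=[T4,T1,T3] holders={T2,T5,T6}
Final holders: {T2,T5,T6} -> T3 not in holders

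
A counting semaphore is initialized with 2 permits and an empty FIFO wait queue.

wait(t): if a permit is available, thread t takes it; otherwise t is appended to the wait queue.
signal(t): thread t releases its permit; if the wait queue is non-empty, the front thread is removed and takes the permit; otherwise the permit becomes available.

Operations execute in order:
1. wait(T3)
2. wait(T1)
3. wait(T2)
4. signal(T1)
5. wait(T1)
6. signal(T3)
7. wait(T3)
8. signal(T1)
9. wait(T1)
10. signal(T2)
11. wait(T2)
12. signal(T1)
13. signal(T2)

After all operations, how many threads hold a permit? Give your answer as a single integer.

Step 1: wait(T3) -> count=1 queue=[] holders={T3}
Step 2: wait(T1) -> count=0 queue=[] holders={T1,T3}
Step 3: wait(T2) -> count=0 queue=[T2] holders={T1,T3}
Step 4: signal(T1) -> count=0 queue=[] holders={T2,T3}
Step 5: wait(T1) -> count=0 queue=[T1] holders={T2,T3}
Step 6: signal(T3) -> count=0 queue=[] holders={T1,T2}
Step 7: wait(T3) -> count=0 queue=[T3] holders={T1,T2}
Step 8: signal(T1) -> count=0 queue=[] holders={T2,T3}
Step 9: wait(T1) -> count=0 queue=[T1] holders={T2,T3}
Step 10: signal(T2) -> count=0 queue=[] holders={T1,T3}
Step 11: wait(T2) -> count=0 queue=[T2] holders={T1,T3}
Step 12: signal(T1) -> count=0 queue=[] holders={T2,T3}
Step 13: signal(T2) -> count=1 queue=[] holders={T3}
Final holders: {T3} -> 1 thread(s)

Answer: 1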